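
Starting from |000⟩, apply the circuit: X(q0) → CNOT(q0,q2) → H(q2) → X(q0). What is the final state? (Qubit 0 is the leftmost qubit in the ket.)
1/√2|000⟩ - 1/√2|001⟩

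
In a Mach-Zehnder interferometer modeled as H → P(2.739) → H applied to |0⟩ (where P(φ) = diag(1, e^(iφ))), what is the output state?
(0.03998 + 0.1959i)|0⟩ + (0.96 - 0.1959i)|1⟩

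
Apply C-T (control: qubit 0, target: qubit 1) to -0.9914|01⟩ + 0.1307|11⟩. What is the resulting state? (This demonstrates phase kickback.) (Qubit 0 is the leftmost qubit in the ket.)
-0.9914|01⟩ + (0.09242 + 0.09242i)|11⟩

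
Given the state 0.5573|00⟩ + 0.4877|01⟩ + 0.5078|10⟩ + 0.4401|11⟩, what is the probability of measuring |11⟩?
0.1937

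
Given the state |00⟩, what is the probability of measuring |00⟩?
1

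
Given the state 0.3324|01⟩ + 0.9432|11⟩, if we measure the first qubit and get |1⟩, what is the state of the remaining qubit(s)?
|1⟩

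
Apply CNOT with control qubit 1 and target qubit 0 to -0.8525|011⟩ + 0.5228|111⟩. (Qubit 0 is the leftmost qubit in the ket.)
0.5228|011⟩ - 0.8525|111⟩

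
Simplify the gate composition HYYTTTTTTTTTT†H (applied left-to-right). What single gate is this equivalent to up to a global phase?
I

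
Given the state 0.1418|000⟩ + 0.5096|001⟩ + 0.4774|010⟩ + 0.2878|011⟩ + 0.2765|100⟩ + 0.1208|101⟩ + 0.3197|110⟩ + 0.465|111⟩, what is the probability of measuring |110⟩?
0.1022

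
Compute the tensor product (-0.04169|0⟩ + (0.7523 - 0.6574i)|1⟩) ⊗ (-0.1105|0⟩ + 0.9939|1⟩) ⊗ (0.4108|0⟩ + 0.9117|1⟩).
0.001892|000⟩ + 0.0042|001⟩ - 0.01702|010⟩ - 0.03778|011⟩ + (-0.03415 + 0.02984i)|100⟩ + (-0.07579 + 0.06623i)|101⟩ + (0.3072 - 0.2684i)|110⟩ + (0.6817 - 0.5957i)|111⟩

amp(|b₁b₂…⟩) = product of the factor amplitudes for bits b₁, b₂, …; only kets whose every factor amplitude is nonzero survive.
|000⟩: (-0.04169)(-0.1105)(0.4108) = 0.001892
|001⟩: (-0.04169)(-0.1105)(0.9117) = 0.0042
|010⟩: (-0.04169)(0.9939)(0.4108) = -0.01702
|011⟩: (-0.04169)(0.9939)(0.9117) = -0.03778
|100⟩: (0.7523 - 0.6574i)(-0.1105)(0.4108) = (-0.03415 + 0.02984i)
|101⟩: (0.7523 - 0.6574i)(-0.1105)(0.9117) = (-0.07579 + 0.06623i)
|110⟩: (0.7523 - 0.6574i)(0.9939)(0.4108) = (0.3072 - 0.2684i)
|111⟩: (0.7523 - 0.6574i)(0.9939)(0.9117) = (0.6817 - 0.5957i)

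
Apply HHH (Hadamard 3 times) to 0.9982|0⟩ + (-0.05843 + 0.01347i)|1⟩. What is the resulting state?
(0.6645 + 0.009525i)|0⟩ + (0.7472 - 0.009525i)|1⟩

H² = I, so H^3 = H: a single Hadamard. With (a, b) = (0.9982, (-0.05843 + 0.01347i)), H gives ((a + b)/√2, (a − b)/√2) = ((0.6645 + 0.009525i), (0.7472 - 0.009525i)).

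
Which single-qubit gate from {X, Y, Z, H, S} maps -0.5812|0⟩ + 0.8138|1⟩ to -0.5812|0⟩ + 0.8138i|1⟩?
S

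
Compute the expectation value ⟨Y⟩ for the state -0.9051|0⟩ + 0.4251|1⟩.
0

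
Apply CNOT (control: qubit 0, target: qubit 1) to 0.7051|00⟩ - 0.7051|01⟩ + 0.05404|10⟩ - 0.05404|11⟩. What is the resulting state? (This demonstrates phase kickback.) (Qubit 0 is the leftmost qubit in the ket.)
0.7051|00⟩ - 0.7051|01⟩ - 0.05404|10⟩ + 0.05404|11⟩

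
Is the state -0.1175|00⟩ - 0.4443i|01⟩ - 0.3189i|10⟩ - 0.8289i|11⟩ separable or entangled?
Entangled

Writing the state as a|00⟩ + b|01⟩ + c|10⟩ + d|11⟩, it is a product state iff ad − bc = 0.
Here (a, b, c, d) = (-0.1175, -0.4443i, -0.3189i, -0.8289i): ad − bc = (-0.1175)(-0.8289i) − (-0.4443i)(-0.3189i) = (0.1417 + 0.0974i) ≠ 0, so the state is entangled.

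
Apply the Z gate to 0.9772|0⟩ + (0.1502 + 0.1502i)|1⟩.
0.9772|0⟩ + (-0.1502 - 0.1502i)|1⟩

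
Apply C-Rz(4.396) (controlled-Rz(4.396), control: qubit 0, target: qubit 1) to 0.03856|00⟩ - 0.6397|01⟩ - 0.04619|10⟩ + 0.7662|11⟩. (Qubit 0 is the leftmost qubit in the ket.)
0.03856|00⟩ - 0.6397|01⟩ + (0.02711 + 0.0374i)|10⟩ + (-0.4497 + 0.6204i)|11⟩

C-Rz(4.396) leaves the control-|0⟩ kets |00⟩, |01⟩ unchanged and applies Rz(4.396) to qubit 1 on the control-|1⟩ pair (|10⟩, |11⟩).
Rz(4.396) = [[e^(−iθ/2), 0], [0, e^(iθ/2)]] with e^(±iθ/2) = cos(θ/2) ± i·sin(θ/2); θ = 4.396, cos(θ/2) ≈ -0.586883, sin(θ/2) ≈ 0.809672.
With a = amp(|10⟩) = -0.04619 and b = amp(|11⟩) = 0.7662:
new amp(|10⟩) = (-0.586883 - 0.809672i)·a = (0.02711 + 0.0374i)
new amp(|11⟩) = (-0.586883 + 0.809672i)·b = (-0.4497 + 0.6204i)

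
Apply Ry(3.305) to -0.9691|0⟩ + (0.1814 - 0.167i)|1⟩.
(-0.1017 + 0.1664i)|0⟩ + (-0.9807 + 0.01363i)|1⟩

Ry(3.305) = [[cos(θ/2), −sin(θ/2)], [sin(θ/2), cos(θ/2)]]; θ = 3.305, cos(θ/2) ≈ -0.0816128, sin(θ/2) ≈ 0.996664.
With a = amp(|0⟩) = -0.9691 and b = amp(|1⟩) = (0.1814 - 0.167i):
new amp(|0⟩) = (-0.0816128)·a + (-0.996664)·b = (-0.1017 + 0.1664i)
new amp(|1⟩) = (0.996664)·a + (-0.0816128)·b = (-0.9807 + 0.01363i)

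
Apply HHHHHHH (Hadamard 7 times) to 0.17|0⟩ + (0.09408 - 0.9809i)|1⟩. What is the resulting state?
(0.1867 - 0.6936i)|0⟩ + (0.05368 + 0.6936i)|1⟩

H² = I, so H^7 = H: a single Hadamard. With (a, b) = (0.17, (0.09408 - 0.9809i)), H gives ((a + b)/√2, (a − b)/√2) = ((0.1867 - 0.6936i), (0.05368 + 0.6936i)).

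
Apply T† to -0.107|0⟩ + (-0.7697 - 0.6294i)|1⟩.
-0.107|0⟩ + (-0.9893 + 0.09921i)|1⟩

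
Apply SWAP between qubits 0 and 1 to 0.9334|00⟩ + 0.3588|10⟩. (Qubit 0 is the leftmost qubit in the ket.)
0.9334|00⟩ + 0.3588|01⟩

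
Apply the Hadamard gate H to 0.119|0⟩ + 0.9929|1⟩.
0.7862|0⟩ - 0.6179|1⟩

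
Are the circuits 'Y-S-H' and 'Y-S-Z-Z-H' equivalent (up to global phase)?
Yes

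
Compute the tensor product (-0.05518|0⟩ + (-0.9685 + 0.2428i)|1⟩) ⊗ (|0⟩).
-0.05518|00⟩ + (-0.9685 + 0.2428i)|10⟩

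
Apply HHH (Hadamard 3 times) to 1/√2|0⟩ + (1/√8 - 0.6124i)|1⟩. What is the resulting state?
(0.75 - 0.433i)|0⟩ + (0.25 + 0.433i)|1⟩

H² = I, so H^3 = H: a single Hadamard. With (a, b) = (1/√2, (1/√8 - 0.6124i)), H gives ((a + b)/√2, (a − b)/√2) = ((0.75 - 0.433i), (0.25 + 0.433i)).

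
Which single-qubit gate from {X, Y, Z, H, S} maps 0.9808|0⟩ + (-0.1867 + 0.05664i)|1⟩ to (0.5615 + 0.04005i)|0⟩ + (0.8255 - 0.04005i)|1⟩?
H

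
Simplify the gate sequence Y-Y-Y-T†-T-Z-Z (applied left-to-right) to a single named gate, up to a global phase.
Y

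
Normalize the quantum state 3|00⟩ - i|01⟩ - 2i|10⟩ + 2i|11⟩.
1/√2|00⟩ - 0.2357i|01⟩ - 0.4714i|10⟩ + 0.4714i|11⟩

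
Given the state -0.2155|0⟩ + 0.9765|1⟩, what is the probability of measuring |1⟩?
0.9536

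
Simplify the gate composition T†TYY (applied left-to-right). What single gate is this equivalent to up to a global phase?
I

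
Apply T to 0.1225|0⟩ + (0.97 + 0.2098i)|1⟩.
0.1225|0⟩ + (0.5375 + 0.8342i)|1⟩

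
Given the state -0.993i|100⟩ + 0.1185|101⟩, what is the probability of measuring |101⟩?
0.01404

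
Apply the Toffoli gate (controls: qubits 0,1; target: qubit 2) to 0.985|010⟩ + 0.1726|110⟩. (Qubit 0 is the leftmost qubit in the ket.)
0.985|010⟩ + 0.1726|111⟩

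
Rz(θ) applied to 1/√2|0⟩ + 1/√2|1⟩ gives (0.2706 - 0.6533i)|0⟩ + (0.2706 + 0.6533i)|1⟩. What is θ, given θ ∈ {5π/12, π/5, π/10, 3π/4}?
3π/4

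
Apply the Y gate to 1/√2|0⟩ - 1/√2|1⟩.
(1/√2)i|0⟩ + (1/√2)i|1⟩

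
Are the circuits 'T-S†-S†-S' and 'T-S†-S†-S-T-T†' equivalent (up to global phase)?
Yes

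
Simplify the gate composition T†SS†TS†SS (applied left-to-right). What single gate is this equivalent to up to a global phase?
S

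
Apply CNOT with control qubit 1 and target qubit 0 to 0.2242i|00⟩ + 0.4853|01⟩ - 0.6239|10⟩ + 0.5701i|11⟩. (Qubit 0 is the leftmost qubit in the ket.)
0.2242i|00⟩ + 0.5701i|01⟩ - 0.6239|10⟩ + 0.4853|11⟩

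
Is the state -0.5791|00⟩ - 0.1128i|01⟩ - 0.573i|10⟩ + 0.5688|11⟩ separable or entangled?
Entangled

Writing the state as a|00⟩ + b|01⟩ + c|10⟩ + d|11⟩, it is a product state iff ad − bc = 0.
Here (a, b, c, d) = (-0.5791, -0.1128i, -0.573i, 0.5688): ad − bc = (-0.5791)(0.5688) − (-0.1128i)(-0.573i) = -0.2648 ≠ 0, so the state is entangled.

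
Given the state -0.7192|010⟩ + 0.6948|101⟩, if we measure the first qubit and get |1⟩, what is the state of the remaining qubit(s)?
|01⟩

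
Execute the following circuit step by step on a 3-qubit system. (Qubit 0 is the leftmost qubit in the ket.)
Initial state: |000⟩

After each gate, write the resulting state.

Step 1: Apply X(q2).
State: |001⟩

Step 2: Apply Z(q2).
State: -|001⟩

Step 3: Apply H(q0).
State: -1/√2|001⟩ - 1/√2|101⟩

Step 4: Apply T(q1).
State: -1/√2|001⟩ - 1/√2|101⟩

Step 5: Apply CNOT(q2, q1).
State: -1/√2|011⟩ - 1/√2|111⟩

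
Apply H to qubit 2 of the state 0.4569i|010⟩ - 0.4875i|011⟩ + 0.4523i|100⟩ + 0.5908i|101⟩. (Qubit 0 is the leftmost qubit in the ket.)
-0.02164i|010⟩ + 0.6678i|011⟩ + 0.7376i|100⟩ - 0.09793i|101⟩

H on qubit 2 mixes each pair of kets that differ only in qubit 2: amplitudes (a, b) of (|…0…⟩, |…1…⟩) become ((a + b)/√2, (a − b)/√2). Kets absent from the input have amplitude 0.
(|010⟩, |011⟩): (a, b) = (0.4569i, -0.4875i) → (-0.02164i, 0.6678i)
(|100⟩, |101⟩): (a, b) = (0.4523i, 0.5908i) → (0.7376i, -0.09793i)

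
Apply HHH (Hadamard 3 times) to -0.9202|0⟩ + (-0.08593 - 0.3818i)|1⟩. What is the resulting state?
(-0.7114 - 0.27i)|0⟩ + (-0.5899 + 0.27i)|1⟩

H² = I, so H^3 = H: a single Hadamard. With (a, b) = (-0.9202, (-0.08593 - 0.3818i)), H gives ((a + b)/√2, (a − b)/√2) = ((-0.7114 - 0.27i), (-0.5899 + 0.27i)).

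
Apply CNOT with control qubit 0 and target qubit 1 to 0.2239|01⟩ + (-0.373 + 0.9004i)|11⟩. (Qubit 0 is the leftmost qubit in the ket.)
0.2239|01⟩ + (-0.373 + 0.9004i)|10⟩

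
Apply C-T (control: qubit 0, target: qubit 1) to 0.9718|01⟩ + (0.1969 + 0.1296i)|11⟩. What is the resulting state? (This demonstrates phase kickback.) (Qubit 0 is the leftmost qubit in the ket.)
0.9718|01⟩ + (0.04759 + 0.2309i)|11⟩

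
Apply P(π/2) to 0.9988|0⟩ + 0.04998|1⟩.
0.9988|0⟩ + 0.04998i|1⟩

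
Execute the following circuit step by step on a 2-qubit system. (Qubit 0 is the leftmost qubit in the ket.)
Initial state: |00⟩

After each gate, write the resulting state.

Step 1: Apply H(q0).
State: 1/√2|00⟩ + 1/√2|10⟩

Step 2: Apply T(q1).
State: 1/√2|00⟩ + 1/√2|10⟩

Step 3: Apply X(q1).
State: 1/√2|01⟩ + 1/√2|11⟩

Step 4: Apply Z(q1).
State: -1/√2|01⟩ - 1/√2|11⟩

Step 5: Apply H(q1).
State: -1/2|00⟩ + 1/2|01⟩ - 1/2|10⟩ + 1/2|11⟩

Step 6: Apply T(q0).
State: -1/2|00⟩ + 1/2|01⟩ + (-1/√8 - (1/√8)i)|10⟩ + (1/√8 + (1/√8)i)|11⟩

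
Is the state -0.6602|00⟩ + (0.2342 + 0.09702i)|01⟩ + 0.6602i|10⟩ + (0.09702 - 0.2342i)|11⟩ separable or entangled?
Separable

Writing the state as a|00⟩ + b|01⟩ + c|10⟩ + d|11⟩, it is a product state iff ad − bc = 0.
Here (a, b, c, d) = (-0.6602, (0.2342 + 0.09702i), 0.6602i, (0.09702 - 0.2342i)): ad − bc = (-0.6602)(0.09702 - 0.2342i) − (0.2342 + 0.09702i)(0.6602i) = 0, so the state is separable.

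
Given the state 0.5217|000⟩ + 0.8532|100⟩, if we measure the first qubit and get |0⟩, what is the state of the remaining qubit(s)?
|00⟩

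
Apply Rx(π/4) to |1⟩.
-0.3827i|0⟩ + 0.9239|1⟩

Rx(π/4) = [[cos(θ/2), −i·sin(θ/2)], [−i·sin(θ/2), cos(θ/2)]]; θ = π/4, cos(θ/2) ≈ 0.92388, sin(θ/2) ≈ 0.382683.
With a = amp(|0⟩) = 0 and b = amp(|1⟩) = 1:
new amp(|0⟩) = (0.92388)·a + (-0.382683i)·b = -0.3827i
new amp(|1⟩) = (-0.382683i)·a + (0.92388)·b = 0.9239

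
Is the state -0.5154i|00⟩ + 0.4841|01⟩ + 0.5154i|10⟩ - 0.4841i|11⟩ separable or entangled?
Entangled

Writing the state as a|00⟩ + b|01⟩ + c|10⟩ + d|11⟩, it is a product state iff ad − bc = 0.
Here (a, b, c, d) = (-0.5154i, 0.4841, 0.5154i, -0.4841i): ad − bc = (-0.5154i)(-0.4841i) − (0.4841)(0.5154i) = (-0.2495 - 0.2495i) ≠ 0, so the state is entangled.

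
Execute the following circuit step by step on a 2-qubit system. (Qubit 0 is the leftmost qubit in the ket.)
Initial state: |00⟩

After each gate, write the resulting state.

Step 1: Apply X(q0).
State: |10⟩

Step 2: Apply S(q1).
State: |10⟩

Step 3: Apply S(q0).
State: i|10⟩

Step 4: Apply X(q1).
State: i|11⟩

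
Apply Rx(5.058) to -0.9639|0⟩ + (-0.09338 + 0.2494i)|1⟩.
(0.932 + 0.05369i)|0⟩ + (0.0764 + 0.3502i)|1⟩

Rx(5.058) = [[cos(θ/2), −i·sin(θ/2)], [−i·sin(θ/2), cos(θ/2)]]; θ = 5.058, cos(θ/2) ≈ -0.81816, sin(θ/2) ≈ 0.574991.
With a = amp(|0⟩) = -0.9639 and b = amp(|1⟩) = (-0.09338 + 0.2494i):
new amp(|0⟩) = (-0.81816)·a + (-0.574991i)·b = (0.932 + 0.05369i)
new amp(|1⟩) = (-0.574991i)·a + (-0.81816)·b = (0.0764 + 0.3502i)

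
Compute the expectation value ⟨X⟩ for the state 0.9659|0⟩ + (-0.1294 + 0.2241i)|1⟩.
-0.25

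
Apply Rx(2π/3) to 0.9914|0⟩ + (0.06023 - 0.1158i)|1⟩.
(0.3954 - 0.05216i)|0⟩ + (0.03012 - 0.9165i)|1⟩

Rx(2π/3) = [[cos(θ/2), −i·sin(θ/2)], [−i·sin(θ/2), cos(θ/2)]]; θ = 2π/3, cos(θ/2) ≈ 0.5, sin(θ/2) ≈ 0.866025.
With a = amp(|0⟩) = 0.9914 and b = amp(|1⟩) = (0.06023 - 0.1158i):
new amp(|0⟩) = (0.5)·a + (-0.866025i)·b = (0.3954 - 0.05216i)
new amp(|1⟩) = (-0.866025i)·a + (0.5)·b = (0.03012 - 0.9165i)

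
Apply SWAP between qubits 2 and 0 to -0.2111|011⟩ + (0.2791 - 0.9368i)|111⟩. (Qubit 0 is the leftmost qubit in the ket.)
-0.2111|110⟩ + (0.2791 - 0.9368i)|111⟩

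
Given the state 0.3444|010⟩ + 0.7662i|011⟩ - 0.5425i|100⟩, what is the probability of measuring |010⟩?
0.1186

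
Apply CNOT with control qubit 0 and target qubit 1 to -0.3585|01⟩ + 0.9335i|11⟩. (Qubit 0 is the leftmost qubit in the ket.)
-0.3585|01⟩ + 0.9335i|10⟩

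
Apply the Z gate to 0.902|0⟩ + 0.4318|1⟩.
0.902|0⟩ - 0.4318|1⟩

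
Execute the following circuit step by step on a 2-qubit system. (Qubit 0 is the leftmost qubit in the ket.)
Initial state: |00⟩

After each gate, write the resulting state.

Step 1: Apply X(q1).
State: |01⟩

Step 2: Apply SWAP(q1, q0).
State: |10⟩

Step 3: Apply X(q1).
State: |11⟩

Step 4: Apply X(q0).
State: |01⟩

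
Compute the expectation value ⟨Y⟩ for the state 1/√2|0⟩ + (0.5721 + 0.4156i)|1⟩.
0.5877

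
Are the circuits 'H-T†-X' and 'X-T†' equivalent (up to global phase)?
No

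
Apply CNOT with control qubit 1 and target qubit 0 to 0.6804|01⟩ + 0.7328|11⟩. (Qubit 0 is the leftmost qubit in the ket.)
0.7328|01⟩ + 0.6804|11⟩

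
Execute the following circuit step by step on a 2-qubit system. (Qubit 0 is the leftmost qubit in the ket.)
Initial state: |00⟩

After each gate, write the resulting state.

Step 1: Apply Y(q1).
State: i|01⟩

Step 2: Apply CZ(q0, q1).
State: i|01⟩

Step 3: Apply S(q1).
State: -|01⟩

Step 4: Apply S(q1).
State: -i|01⟩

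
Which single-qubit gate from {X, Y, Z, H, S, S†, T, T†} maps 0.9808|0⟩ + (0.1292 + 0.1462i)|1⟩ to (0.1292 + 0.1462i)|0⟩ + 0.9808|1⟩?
X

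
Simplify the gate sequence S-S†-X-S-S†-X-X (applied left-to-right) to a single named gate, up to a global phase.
X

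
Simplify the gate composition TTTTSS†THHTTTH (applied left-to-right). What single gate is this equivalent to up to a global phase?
H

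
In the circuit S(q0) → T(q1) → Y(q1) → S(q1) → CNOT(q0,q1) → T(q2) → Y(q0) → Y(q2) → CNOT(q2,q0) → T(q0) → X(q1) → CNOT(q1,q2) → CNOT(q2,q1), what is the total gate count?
13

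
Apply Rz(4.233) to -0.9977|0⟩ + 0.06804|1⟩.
(0.5178 + 0.8528i)|0⟩ + (-0.03531 + 0.05816i)|1⟩

Rz(4.233) = [[e^(−iθ/2), 0], [0, e^(iθ/2)]] with e^(±iθ/2) = cos(θ/2) ± i·sin(θ/2); θ = 4.233, cos(θ/2) ≈ -0.51902, sin(θ/2) ≈ 0.854762.
With a = amp(|0⟩) = -0.9977 and b = amp(|1⟩) = 0.06804:
new amp(|0⟩) = (-0.51902 - 0.854762i)·a = (0.5178 + 0.8528i)
new amp(|1⟩) = (-0.51902 + 0.854762i)·b = (-0.03531 + 0.05816i)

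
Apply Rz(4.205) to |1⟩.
(-0.507 + 0.8619i)|1⟩

Rz(4.205) = [[e^(−iθ/2), 0], [0, e^(iθ/2)]] with e^(±iθ/2) = cos(θ/2) ± i·sin(θ/2); θ = 4.205, cos(θ/2) ≈ -0.507003, sin(θ/2) ≈ 0.861945.
With a = amp(|0⟩) = 0 and b = amp(|1⟩) = 1:
new amp(|0⟩) = (-0.507003 - 0.861945i)·a = 0
new amp(|1⟩) = (-0.507003 + 0.861945i)·b = (-0.507 + 0.8619i)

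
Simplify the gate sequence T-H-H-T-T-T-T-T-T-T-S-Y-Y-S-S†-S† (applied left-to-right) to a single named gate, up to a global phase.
I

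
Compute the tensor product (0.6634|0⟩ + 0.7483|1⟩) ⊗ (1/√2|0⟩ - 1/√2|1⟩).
0.4691|00⟩ - 0.4691|01⟩ + 0.5291|10⟩ - 0.5291|11⟩

amp(|b₁b₂…⟩) = product of the factor amplitudes for bits b₁, b₂, …; only kets whose every factor amplitude is nonzero survive.
|00⟩: (0.6634)(1/√2) = 0.4691
|01⟩: (0.6634)(-1/√2) = -0.4691
|10⟩: (0.7483)(1/√2) = 0.5291
|11⟩: (0.7483)(-1/√2) = -0.5291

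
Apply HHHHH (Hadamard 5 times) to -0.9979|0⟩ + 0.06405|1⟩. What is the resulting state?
-0.6603|0⟩ - 0.7509|1⟩

H² = I, so H^5 = H: a single Hadamard. With (a, b) = (-0.9979, 0.06405), H gives ((a + b)/√2, (a − b)/√2) = (-0.6603, -0.7509).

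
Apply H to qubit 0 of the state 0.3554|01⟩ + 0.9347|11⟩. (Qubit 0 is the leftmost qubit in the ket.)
0.9122|01⟩ - 0.4096|11⟩

H on qubit 0 mixes each pair of kets that differ only in qubit 0: amplitudes (a, b) of (|…0…⟩, |…1…⟩) become ((a + b)/√2, (a − b)/√2). Kets absent from the input have amplitude 0.
(|01⟩, |11⟩): (a, b) = (0.3554, 0.9347) → (0.9122, -0.4096)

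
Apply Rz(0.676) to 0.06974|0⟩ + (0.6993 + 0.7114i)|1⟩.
(0.06579 - 0.02313i)|0⟩ + (0.4238 + 0.903i)|1⟩

Rz(0.676) = [[e^(−iθ/2), 0], [0, e^(iθ/2)]] with e^(±iθ/2) = cos(θ/2) ± i·sin(θ/2); θ = 0.676, cos(θ/2) ≈ 0.94342, sin(θ/2) ≈ 0.331601.
With a = amp(|0⟩) = 0.06974 and b = amp(|1⟩) = (0.6993 + 0.7114i):
new amp(|0⟩) = (0.94342 - 0.331601i)·a = (0.06579 - 0.02313i)
new amp(|1⟩) = (0.94342 + 0.331601i)·b = (0.4238 + 0.903i)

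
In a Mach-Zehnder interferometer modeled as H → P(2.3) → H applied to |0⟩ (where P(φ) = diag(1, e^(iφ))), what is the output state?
(0.1669 + 0.3729i)|0⟩ + (0.8331 - 0.3729i)|1⟩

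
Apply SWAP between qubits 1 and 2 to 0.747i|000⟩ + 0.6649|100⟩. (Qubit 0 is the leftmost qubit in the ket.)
0.747i|000⟩ + 0.6649|100⟩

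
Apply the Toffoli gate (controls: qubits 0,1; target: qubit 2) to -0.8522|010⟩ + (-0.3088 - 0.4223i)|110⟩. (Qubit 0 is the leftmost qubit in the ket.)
-0.8522|010⟩ + (-0.3088 - 0.4223i)|111⟩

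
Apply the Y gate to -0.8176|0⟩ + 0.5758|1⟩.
-0.5758i|0⟩ - 0.8176i|1⟩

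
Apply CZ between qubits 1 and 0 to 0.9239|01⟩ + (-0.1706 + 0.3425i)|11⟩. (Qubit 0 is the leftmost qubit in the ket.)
0.9239|01⟩ + (0.1706 - 0.3425i)|11⟩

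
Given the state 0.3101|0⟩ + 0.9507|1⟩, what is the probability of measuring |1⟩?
0.9038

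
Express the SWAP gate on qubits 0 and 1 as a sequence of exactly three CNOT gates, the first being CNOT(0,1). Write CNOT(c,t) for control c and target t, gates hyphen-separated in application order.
CNOT(0,1)-CNOT(1,0)-CNOT(0,1)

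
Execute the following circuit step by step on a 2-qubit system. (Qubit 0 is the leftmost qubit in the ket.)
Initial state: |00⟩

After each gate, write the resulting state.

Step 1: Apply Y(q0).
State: i|10⟩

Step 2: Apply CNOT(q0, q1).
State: i|11⟩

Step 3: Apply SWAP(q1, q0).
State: i|11⟩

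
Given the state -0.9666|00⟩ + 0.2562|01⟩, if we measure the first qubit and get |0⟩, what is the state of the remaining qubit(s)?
-0.9666|0⟩ + 0.2562|1⟩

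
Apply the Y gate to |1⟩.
-i|0⟩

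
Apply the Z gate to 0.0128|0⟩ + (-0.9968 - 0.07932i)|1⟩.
0.0128|0⟩ + (0.9968 + 0.07932i)|1⟩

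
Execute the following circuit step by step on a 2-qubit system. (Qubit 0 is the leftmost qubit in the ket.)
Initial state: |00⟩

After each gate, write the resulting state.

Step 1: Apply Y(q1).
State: i|01⟩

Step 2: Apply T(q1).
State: (-1/√2 + (1/√2)i)|01⟩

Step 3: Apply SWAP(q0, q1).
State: (-1/√2 + (1/√2)i)|10⟩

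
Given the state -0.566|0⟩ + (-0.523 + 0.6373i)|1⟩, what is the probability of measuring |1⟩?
0.6797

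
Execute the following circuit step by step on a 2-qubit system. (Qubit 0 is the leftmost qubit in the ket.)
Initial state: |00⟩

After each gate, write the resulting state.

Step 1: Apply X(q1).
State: |01⟩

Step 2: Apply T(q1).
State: (1/√2 + (1/√2)i)|01⟩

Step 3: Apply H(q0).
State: (1/2 + (1/2)i)|01⟩ + (1/2 + (1/2)i)|11⟩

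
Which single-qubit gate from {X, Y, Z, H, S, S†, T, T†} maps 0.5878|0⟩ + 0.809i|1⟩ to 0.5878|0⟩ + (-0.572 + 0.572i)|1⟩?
T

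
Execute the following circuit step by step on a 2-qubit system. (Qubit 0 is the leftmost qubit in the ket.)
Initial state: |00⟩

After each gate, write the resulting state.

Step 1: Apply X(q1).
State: |01⟩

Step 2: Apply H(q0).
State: 1/√2|01⟩ + 1/√2|11⟩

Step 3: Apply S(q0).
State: 1/√2|01⟩ + (1/√2)i|11⟩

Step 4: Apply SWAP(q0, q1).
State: 1/√2|10⟩ + (1/√2)i|11⟩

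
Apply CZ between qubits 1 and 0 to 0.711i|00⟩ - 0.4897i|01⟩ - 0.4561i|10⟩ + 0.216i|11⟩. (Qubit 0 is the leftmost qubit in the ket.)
0.711i|00⟩ - 0.4897i|01⟩ - 0.4561i|10⟩ - 0.216i|11⟩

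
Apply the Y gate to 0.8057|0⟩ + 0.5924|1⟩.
-0.5924i|0⟩ + 0.8057i|1⟩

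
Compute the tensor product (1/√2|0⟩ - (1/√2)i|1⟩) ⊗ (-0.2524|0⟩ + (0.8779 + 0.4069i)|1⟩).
-0.1785|00⟩ + (0.6208 + 0.2877i)|01⟩ + 0.1785i|10⟩ + (0.2877 - 0.6208i)|11⟩

amp(|b₁b₂…⟩) = product of the factor amplitudes for bits b₁, b₂, …; only kets whose every factor amplitude is nonzero survive.
|00⟩: (1/√2)(-0.2524) = -0.1785
|01⟩: (1/√2)(0.8779 + 0.4069i) = (0.6208 + 0.2877i)
|10⟩: (-(1/√2)i)(-0.2524) = 0.1785i
|11⟩: (-(1/√2)i)(0.8779 + 0.4069i) = (0.2877 - 0.6208i)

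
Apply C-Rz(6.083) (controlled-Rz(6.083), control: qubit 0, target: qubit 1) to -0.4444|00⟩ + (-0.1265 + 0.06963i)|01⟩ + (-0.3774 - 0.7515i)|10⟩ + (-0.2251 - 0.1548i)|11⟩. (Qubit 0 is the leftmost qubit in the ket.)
-0.4444|00⟩ + (-0.1265 + 0.06963i)|01⟩ + (0.3004 + 0.7855i)|10⟩ + (0.2394 + 0.1315i)|11⟩

C-Rz(6.083) leaves the control-|0⟩ kets |00⟩, |01⟩ unchanged and applies Rz(6.083) to qubit 1 on the control-|1⟩ pair (|10⟩, |11⟩).
Rz(6.083) = [[e^(−iθ/2), 0], [0, e^(iθ/2)]] with e^(±iθ/2) = cos(θ/2) ± i·sin(θ/2); θ = 6.083, cos(θ/2) ≈ -0.994995, sin(θ/2) ≈ 0.0999256.
With a = amp(|10⟩) = (-0.3774 - 0.7515i) and b = amp(|11⟩) = (-0.2251 - 0.1548i):
new amp(|10⟩) = (-0.994995 - 0.0999256i)·a = (0.3004 + 0.7855i)
new amp(|11⟩) = (-0.994995 + 0.0999256i)·b = (0.2394 + 0.1315i)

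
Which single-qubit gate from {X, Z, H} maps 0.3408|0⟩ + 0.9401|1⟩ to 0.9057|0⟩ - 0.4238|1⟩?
H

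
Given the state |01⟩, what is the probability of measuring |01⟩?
1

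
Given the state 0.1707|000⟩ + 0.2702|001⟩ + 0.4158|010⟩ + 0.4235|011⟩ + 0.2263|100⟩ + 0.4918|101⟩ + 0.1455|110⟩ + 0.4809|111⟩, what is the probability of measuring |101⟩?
0.2419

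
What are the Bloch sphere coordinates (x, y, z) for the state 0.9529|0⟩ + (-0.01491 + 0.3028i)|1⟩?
(-0.02842, 0.5771, 0.8161)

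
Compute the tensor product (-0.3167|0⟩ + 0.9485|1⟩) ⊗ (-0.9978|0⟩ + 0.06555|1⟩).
0.316|00⟩ - 0.02076|01⟩ - 0.9464|10⟩ + 0.06217|11⟩

amp(|b₁b₂…⟩) = product of the factor amplitudes for bits b₁, b₂, …; only kets whose every factor amplitude is nonzero survive.
|00⟩: (-0.3167)(-0.9978) = 0.316
|01⟩: (-0.3167)(0.06555) = -0.02076
|10⟩: (0.9485)(-0.9978) = -0.9464
|11⟩: (0.9485)(0.06555) = 0.06217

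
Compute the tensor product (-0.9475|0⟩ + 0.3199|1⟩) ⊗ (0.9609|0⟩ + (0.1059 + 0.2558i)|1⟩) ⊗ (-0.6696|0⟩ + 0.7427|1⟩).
0.6096|000⟩ - 0.6762|001⟩ + (0.06719 + 0.1623i)|010⟩ + (-0.07452 - 0.18i)|011⟩ - 0.2058|100⟩ + 0.2283|101⟩ + (-0.02268 - 0.05479i)|110⟩ + (0.02516 + 0.06078i)|111⟩

amp(|b₁b₂…⟩) = product of the factor amplitudes for bits b₁, b₂, …; only kets whose every factor amplitude is nonzero survive.
|000⟩: (-0.9475)(0.9609)(-0.6696) = 0.6096
|001⟩: (-0.9475)(0.9609)(0.7427) = -0.6762
|010⟩: (-0.9475)(0.1059 + 0.2558i)(-0.6696) = (0.06719 + 0.1623i)
|011⟩: (-0.9475)(0.1059 + 0.2558i)(0.7427) = (-0.07452 - 0.18i)
|100⟩: (0.3199)(0.9609)(-0.6696) = -0.2058
|101⟩: (0.3199)(0.9609)(0.7427) = 0.2283
|110⟩: (0.3199)(0.1059 + 0.2558i)(-0.6696) = (-0.02268 - 0.05479i)
|111⟩: (0.3199)(0.1059 + 0.2558i)(0.7427) = (0.02516 + 0.06078i)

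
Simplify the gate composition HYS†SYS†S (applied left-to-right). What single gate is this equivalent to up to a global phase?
H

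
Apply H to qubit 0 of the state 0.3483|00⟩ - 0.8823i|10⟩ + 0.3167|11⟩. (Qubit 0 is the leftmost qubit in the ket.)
(0.2463 - 0.6239i)|00⟩ + 0.2239|01⟩ + (0.2463 + 0.6239i)|10⟩ - 0.2239|11⟩

H on qubit 0 mixes each pair of kets that differ only in qubit 0: amplitudes (a, b) of (|…0…⟩, |…1…⟩) become ((a + b)/√2, (a − b)/√2). Kets absent from the input have amplitude 0.
(|00⟩, |10⟩): (a, b) = (0.3483, -0.8823i) → ((0.2463 - 0.6239i), (0.2463 + 0.6239i))
(|01⟩, |11⟩): (a, b) = (0, 0.3167) → (0.2239, -0.2239)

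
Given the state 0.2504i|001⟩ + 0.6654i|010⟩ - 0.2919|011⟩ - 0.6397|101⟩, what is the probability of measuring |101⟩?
0.4092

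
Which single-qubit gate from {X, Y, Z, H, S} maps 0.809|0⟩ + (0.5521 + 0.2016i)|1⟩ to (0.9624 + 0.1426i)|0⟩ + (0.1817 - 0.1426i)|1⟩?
H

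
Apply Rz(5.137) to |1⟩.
(-0.8402 + 0.5422i)|1⟩

Rz(5.137) = [[e^(−iθ/2), 0], [0, e^(iθ/2)]] with e^(±iθ/2) = cos(θ/2) ± i·sin(θ/2); θ = 5.137, cos(θ/2) ≈ -0.840228, sin(θ/2) ≈ 0.542233.
With a = amp(|0⟩) = 0 and b = amp(|1⟩) = 1:
new amp(|0⟩) = (-0.840228 - 0.542233i)·a = 0
new amp(|1⟩) = (-0.840228 + 0.542233i)·b = (-0.8402 + 0.5422i)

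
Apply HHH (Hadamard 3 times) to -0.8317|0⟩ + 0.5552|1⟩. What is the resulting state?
-0.1955|0⟩ - 0.9807|1⟩

H² = I, so H^3 = H: a single Hadamard. With (a, b) = (-0.8317, 0.5552), H gives ((a + b)/√2, (a − b)/√2) = (-0.1955, -0.9807).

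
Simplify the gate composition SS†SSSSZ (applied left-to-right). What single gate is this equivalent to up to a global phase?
Z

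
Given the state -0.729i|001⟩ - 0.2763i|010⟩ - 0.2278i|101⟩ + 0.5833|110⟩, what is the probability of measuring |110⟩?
0.3402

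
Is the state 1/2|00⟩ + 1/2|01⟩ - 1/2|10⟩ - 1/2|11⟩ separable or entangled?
Separable

Writing the state as a|00⟩ + b|01⟩ + c|10⟩ + d|11⟩, it is a product state iff ad − bc = 0.
Here (a, b, c, d) = (1/2, 1/2, -1/2, -1/2): ad − bc = (1/2)(-1/2) − (1/2)(-1/2) = 0, so the state is separable.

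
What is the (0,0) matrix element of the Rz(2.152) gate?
(0.4749 - 0.8801i)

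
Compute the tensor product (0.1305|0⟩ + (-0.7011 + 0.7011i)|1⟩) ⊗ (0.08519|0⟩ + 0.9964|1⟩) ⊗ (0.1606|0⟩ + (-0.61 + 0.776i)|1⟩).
0.001785|000⟩ + (-0.006782 + 0.008627i)|001⟩ + 0.02088|010⟩ + (-0.07932 + 0.1009i)|011⟩ + (-0.009592 + 0.009592i)|100⟩ + (-0.009915 - 0.08278i)|101⟩ + (-0.1122 + 0.1122i)|110⟩ + (-0.116 - 0.9682i)|111⟩

amp(|b₁b₂…⟩) = product of the factor amplitudes for bits b₁, b₂, …; only kets whose every factor amplitude is nonzero survive.
|000⟩: (0.1305)(0.08519)(0.1606) = 0.001785
|001⟩: (0.1305)(0.08519)(-0.61 + 0.776i) = (-0.006782 + 0.008627i)
|010⟩: (0.1305)(0.9964)(0.1606) = 0.02088
|011⟩: (0.1305)(0.9964)(-0.61 + 0.776i) = (-0.07932 + 0.1009i)
|100⟩: (-0.7011 + 0.7011i)(0.08519)(0.1606) = (-0.009592 + 0.009592i)
|101⟩: (-0.7011 + 0.7011i)(0.08519)(-0.61 + 0.776i) = (-0.009915 - 0.08278i)
|110⟩: (-0.7011 + 0.7011i)(0.9964)(0.1606) = (-0.1122 + 0.1122i)
|111⟩: (-0.7011 + 0.7011i)(0.9964)(-0.61 + 0.776i) = (-0.116 - 0.9682i)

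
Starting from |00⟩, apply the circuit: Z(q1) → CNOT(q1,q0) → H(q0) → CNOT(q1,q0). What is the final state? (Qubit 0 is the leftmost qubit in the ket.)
1/√2|00⟩ + 1/√2|10⟩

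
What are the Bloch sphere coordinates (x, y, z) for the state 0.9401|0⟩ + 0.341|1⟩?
(0.6411, 0, 0.7675)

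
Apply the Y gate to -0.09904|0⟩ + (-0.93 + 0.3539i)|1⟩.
(0.3539 + 0.93i)|0⟩ - 0.09904i|1⟩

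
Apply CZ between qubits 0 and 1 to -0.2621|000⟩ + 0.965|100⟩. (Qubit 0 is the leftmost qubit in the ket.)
-0.2621|000⟩ + 0.965|100⟩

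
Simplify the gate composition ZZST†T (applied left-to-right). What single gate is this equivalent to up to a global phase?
S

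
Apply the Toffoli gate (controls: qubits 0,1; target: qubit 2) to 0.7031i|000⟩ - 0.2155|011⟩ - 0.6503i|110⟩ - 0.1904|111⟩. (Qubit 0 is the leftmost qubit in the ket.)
0.7031i|000⟩ - 0.2155|011⟩ - 0.1904|110⟩ - 0.6503i|111⟩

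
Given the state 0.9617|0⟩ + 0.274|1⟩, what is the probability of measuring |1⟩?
0.07508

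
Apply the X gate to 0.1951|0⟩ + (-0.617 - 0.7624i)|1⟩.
(-0.617 - 0.7624i)|0⟩ + 0.1951|1⟩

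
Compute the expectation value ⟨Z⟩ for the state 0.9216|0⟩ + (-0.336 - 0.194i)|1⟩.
0.6988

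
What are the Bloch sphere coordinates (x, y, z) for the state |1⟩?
(0, 0, -1)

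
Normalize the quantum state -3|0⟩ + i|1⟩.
-0.9487|0⟩ + 0.3162i|1⟩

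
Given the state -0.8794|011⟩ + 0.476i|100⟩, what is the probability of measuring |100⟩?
0.2266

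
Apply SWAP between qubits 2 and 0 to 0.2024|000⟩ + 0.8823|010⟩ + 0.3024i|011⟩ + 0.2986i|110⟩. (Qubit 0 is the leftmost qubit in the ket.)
0.2024|000⟩ + 0.8823|010⟩ + 0.2986i|011⟩ + 0.3024i|110⟩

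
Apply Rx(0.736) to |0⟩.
0.933|0⟩ - 0.3598i|1⟩

Rx(0.736) = [[cos(θ/2), −i·sin(θ/2)], [−i·sin(θ/2), cos(θ/2)]]; θ = 0.736, cos(θ/2) ≈ 0.933049, sin(θ/2) ≈ 0.35975.
With a = amp(|0⟩) = 1 and b = amp(|1⟩) = 0:
new amp(|0⟩) = (0.933049)·a + (-0.35975i)·b = 0.933
new amp(|1⟩) = (-0.35975i)·a + (0.933049)·b = -0.3598i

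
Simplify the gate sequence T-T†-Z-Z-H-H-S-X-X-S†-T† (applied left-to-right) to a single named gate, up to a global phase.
T†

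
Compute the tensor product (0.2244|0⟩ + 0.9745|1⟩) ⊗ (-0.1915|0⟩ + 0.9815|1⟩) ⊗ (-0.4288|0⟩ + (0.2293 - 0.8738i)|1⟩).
0.01843|000⟩ + (-0.009854 + 0.03755i)|001⟩ - 0.09444|010⟩ + (0.0505 - 0.1925i)|011⟩ + 0.08002|100⟩ + (-0.04279 + 0.1631i)|101⟩ - 0.4101|110⟩ + (0.2193 - 0.8358i)|111⟩

amp(|b₁b₂…⟩) = product of the factor amplitudes for bits b₁, b₂, …; only kets whose every factor amplitude is nonzero survive.
|000⟩: (0.2244)(-0.1915)(-0.4288) = 0.01843
|001⟩: (0.2244)(-0.1915)(0.2293 - 0.8738i) = (-0.009854 + 0.03755i)
|010⟩: (0.2244)(0.9815)(-0.4288) = -0.09444
|011⟩: (0.2244)(0.9815)(0.2293 - 0.8738i) = (0.0505 - 0.1925i)
|100⟩: (0.9745)(-0.1915)(-0.4288) = 0.08002
|101⟩: (0.9745)(-0.1915)(0.2293 - 0.8738i) = (-0.04279 + 0.1631i)
|110⟩: (0.9745)(0.9815)(-0.4288) = -0.4101
|111⟩: (0.9745)(0.9815)(0.2293 - 0.8738i) = (0.2193 - 0.8358i)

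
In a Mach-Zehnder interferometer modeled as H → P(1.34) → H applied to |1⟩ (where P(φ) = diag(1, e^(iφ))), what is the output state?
(0.3856 - 0.4867i)|0⟩ + (0.6144 + 0.4867i)|1⟩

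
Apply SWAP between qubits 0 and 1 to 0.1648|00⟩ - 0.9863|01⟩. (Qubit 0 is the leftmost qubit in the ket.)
0.1648|00⟩ - 0.9863|10⟩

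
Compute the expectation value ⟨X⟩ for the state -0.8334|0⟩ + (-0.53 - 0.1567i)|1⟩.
0.8834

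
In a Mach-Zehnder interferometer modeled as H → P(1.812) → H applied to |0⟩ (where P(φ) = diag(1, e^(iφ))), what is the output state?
(0.3806 + 0.4855i)|0⟩ + (0.6194 - 0.4855i)|1⟩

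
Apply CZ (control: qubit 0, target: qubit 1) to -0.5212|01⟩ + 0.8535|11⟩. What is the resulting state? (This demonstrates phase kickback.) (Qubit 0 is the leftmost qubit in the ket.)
-0.5212|01⟩ - 0.8535|11⟩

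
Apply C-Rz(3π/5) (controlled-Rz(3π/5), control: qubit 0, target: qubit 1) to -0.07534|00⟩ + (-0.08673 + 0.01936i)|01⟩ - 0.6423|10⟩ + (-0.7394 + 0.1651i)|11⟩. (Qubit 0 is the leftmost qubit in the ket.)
-0.07534|00⟩ + (-0.08673 + 0.01936i)|01⟩ + (-0.3775 + 0.5196i)|10⟩ + (-0.5682 - 0.5011i)|11⟩

C-Rz(3π/5) leaves the control-|0⟩ kets |00⟩, |01⟩ unchanged and applies Rz(3π/5) to qubit 1 on the control-|1⟩ pair (|10⟩, |11⟩).
Rz(3π/5) = [[e^(−iθ/2), 0], [0, e^(iθ/2)]] with e^(±iθ/2) = cos(θ/2) ± i·sin(θ/2); θ = 3π/5, cos(θ/2) ≈ 0.587785, sin(θ/2) ≈ 0.809017.
With a = amp(|10⟩) = -0.6423 and b = amp(|11⟩) = (-0.7394 + 0.1651i):
new amp(|10⟩) = (0.587785 - 0.809017i)·a = (-0.3775 + 0.5196i)
new amp(|11⟩) = (0.587785 + 0.809017i)·b = (-0.5682 - 0.5011i)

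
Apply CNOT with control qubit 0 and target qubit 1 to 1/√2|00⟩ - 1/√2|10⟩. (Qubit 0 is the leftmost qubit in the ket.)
1/√2|00⟩ - 1/√2|11⟩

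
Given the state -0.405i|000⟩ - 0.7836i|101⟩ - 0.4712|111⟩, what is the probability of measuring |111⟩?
0.222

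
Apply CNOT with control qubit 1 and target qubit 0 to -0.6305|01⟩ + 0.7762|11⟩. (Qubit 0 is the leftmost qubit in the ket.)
0.7762|01⟩ - 0.6305|11⟩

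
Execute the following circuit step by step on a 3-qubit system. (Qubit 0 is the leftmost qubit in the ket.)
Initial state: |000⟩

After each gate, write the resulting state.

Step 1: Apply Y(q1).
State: i|010⟩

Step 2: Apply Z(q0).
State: i|010⟩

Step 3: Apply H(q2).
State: (1/√2)i|010⟩ + (1/√2)i|011⟩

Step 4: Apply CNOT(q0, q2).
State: (1/√2)i|010⟩ + (1/√2)i|011⟩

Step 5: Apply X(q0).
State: (1/√2)i|110⟩ + (1/√2)i|111⟩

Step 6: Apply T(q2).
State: (1/√2)i|110⟩ + (-1/2 + (1/2)i)|111⟩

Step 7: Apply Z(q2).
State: (1/√2)i|110⟩ + (1/2 - (1/2)i)|111⟩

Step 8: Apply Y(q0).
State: 1/√2|010⟩ + (-1/2 - (1/2)i)|011⟩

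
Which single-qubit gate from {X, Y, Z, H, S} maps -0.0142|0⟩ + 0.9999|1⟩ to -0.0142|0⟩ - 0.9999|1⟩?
Z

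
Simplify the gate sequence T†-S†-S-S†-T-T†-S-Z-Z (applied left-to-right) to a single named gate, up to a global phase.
T†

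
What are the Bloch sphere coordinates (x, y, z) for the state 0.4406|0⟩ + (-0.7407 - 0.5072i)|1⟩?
(-0.6527, -0.4469, -0.6118)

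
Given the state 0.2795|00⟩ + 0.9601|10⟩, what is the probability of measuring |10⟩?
0.9218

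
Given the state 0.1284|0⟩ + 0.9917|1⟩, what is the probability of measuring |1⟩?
0.9835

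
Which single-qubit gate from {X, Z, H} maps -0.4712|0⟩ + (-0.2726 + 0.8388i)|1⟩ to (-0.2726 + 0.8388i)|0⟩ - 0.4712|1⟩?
X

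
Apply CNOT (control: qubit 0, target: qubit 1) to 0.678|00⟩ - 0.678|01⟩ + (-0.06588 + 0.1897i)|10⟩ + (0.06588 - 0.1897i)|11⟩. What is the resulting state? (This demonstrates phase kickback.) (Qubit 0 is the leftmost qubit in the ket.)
0.678|00⟩ - 0.678|01⟩ + (0.06588 - 0.1897i)|10⟩ + (-0.06588 + 0.1897i)|11⟩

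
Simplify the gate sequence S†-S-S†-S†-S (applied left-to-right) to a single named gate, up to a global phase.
S†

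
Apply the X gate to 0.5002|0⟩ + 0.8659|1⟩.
0.8659|0⟩ + 0.5002|1⟩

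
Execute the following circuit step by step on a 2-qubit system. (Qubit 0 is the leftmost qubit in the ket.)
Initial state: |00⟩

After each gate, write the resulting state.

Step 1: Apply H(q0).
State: 1/√2|00⟩ + 1/√2|10⟩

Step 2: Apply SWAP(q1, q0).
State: 1/√2|00⟩ + 1/√2|01⟩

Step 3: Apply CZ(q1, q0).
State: 1/√2|00⟩ + 1/√2|01⟩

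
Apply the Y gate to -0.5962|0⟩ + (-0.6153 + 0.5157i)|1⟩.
(0.5157 + 0.6153i)|0⟩ - 0.5962i|1⟩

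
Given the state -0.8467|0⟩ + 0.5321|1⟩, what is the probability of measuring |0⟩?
0.7169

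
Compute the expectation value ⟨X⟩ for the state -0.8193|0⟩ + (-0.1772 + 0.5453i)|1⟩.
0.2904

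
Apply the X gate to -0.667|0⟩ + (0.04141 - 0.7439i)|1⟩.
(0.04141 - 0.7439i)|0⟩ - 0.667|1⟩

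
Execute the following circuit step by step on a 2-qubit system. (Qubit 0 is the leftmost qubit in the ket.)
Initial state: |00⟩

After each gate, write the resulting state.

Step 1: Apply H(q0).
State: 1/√2|00⟩ + 1/√2|10⟩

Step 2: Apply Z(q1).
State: 1/√2|00⟩ + 1/√2|10⟩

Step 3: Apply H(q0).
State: |00⟩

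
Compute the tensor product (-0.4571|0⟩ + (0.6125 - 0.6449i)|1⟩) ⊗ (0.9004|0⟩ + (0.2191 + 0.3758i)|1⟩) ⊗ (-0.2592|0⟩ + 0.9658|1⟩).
0.1067|000⟩ - 0.3975|001⟩ + (0.02596 + 0.04452i)|010⟩ + (-0.09673 - 0.1659i)|011⟩ + (-0.1429 + 0.1505i)|100⟩ + (0.5326 - 0.5608i)|101⟩ + (-0.0976 - 0.02304i)|110⟩ + (0.3637 + 0.08584i)|111⟩

amp(|b₁b₂…⟩) = product of the factor amplitudes for bits b₁, b₂, …; only kets whose every factor amplitude is nonzero survive.
|000⟩: (-0.4571)(0.9004)(-0.2592) = 0.1067
|001⟩: (-0.4571)(0.9004)(0.9658) = -0.3975
|010⟩: (-0.4571)(0.2191 + 0.3758i)(-0.2592) = (0.02596 + 0.04452i)
|011⟩: (-0.4571)(0.2191 + 0.3758i)(0.9658) = (-0.09673 - 0.1659i)
|100⟩: (0.6125 - 0.6449i)(0.9004)(-0.2592) = (-0.1429 + 0.1505i)
|101⟩: (0.6125 - 0.6449i)(0.9004)(0.9658) = (0.5326 - 0.5608i)
|110⟩: (0.6125 - 0.6449i)(0.2191 + 0.3758i)(-0.2592) = (-0.0976 - 0.02304i)
|111⟩: (0.6125 - 0.6449i)(0.2191 + 0.3758i)(0.9658) = (0.3637 + 0.08584i)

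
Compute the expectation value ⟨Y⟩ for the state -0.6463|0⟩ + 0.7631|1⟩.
0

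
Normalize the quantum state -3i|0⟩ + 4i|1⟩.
-0.6i|0⟩ + 0.8i|1⟩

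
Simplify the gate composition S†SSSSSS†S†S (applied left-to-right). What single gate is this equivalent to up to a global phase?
S†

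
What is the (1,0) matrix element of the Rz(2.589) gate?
0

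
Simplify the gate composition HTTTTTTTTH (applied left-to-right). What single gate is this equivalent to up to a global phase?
I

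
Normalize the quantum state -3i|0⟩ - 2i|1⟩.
-0.8321i|0⟩ - 0.5547i|1⟩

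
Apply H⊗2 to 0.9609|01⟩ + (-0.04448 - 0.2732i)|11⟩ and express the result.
(0.4582 - 0.1366i)|00⟩ + (-0.4582 + 0.1366i)|01⟩ + (0.5027 + 0.1366i)|10⟩ + (-0.5027 - 0.1366i)|11⟩

H⊗2 gives amp(|y⟩) = (1/2) Σ_x (−1)^(x·y) amp(|x⟩), where x·y is the number of positions in which both x and y have a 1.
|00⟩: (0.9609 + (-0.04448 - 0.2732i))/2 = (0.4582 - 0.1366i)
|01⟩: (-0.9609 - (-0.04448 - 0.2732i))/2 = (-0.4582 + 0.1366i)
|10⟩: (0.9609 - (-0.04448 - 0.2732i))/2 = (0.5027 + 0.1366i)
|11⟩: (-0.9609 + (-0.04448 - 0.2732i))/2 = (-0.5027 - 0.1366i)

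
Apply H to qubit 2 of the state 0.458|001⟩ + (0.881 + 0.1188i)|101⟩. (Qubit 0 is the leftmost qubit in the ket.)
0.3239|000⟩ - 0.3239|001⟩ + (0.623 + 0.084i)|100⟩ + (-0.623 - 0.084i)|101⟩

H on qubit 2 mixes each pair of kets that differ only in qubit 2: amplitudes (a, b) of (|…0…⟩, |…1…⟩) become ((a + b)/√2, (a − b)/√2). Kets absent from the input have amplitude 0.
(|000⟩, |001⟩): (a, b) = (0, 0.458) → (0.3239, -0.3239)
(|100⟩, |101⟩): (a, b) = (0, (0.881 + 0.1188i)) → ((0.623 + 0.084i), (-0.623 - 0.084i))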